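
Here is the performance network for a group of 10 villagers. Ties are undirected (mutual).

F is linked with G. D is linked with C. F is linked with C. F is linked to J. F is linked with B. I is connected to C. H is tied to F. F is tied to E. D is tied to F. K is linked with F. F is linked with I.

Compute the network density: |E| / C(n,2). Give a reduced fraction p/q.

11/45

There are 11 edges and 10 nodes, so the maximum possible is C(10,2) = 45.
Density = 11/45.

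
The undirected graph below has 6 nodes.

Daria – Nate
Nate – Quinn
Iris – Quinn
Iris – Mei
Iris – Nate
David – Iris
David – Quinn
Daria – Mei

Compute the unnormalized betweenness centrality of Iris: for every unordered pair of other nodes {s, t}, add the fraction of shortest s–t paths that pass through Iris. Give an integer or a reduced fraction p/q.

Pairs whose geodesics pass through Iris — Nate–David: 1/2; Nate–Mei: 1/2; David–Daria: 2/3; David–Mei: 1; Mei–Quinn: 1.
All other pairs contribute 0.
Summing the contributions gives betweenness(Iris) = 11/3.

11/3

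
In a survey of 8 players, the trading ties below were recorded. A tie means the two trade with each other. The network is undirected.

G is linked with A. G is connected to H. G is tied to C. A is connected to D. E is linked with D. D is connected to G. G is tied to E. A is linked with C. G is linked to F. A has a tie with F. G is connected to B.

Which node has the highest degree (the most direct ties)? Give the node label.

G

Degrees — A:4, B:1, C:2, D:3, E:2, F:2, G:7, H:1.
The maximum is 7, attained only by G.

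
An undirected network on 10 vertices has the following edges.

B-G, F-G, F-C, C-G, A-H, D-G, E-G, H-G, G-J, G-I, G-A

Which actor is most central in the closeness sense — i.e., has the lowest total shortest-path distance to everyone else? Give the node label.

G

Farness (sum of distances to all others) for each node — A:16, B:17, C:16, D:17, E:17, F:16, G:9, H:16, I:17, J:17.
The smallest farness is 9, for G, so G has the highest closeness.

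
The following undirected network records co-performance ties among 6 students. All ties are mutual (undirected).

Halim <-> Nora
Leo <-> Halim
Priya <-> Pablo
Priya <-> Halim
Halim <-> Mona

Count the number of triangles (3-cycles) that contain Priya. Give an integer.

0

Priya's neighbors are Halim and Pablo, but none of them are tied to each other, so no triangle contains Priya.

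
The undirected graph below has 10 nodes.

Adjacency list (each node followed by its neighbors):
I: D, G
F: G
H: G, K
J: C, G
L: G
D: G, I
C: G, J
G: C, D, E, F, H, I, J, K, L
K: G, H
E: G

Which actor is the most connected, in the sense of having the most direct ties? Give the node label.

G

Degrees — C:2, D:2, E:1, F:1, G:9, H:2, I:2, J:2, K:2, L:1.
The maximum is 9, attained only by G.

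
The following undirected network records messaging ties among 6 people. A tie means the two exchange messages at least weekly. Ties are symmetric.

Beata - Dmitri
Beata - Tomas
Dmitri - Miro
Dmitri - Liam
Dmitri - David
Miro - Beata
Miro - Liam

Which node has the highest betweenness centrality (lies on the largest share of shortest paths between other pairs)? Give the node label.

Dmitri

Unnormalized betweenness of each node: Beata:4, David:0, Dmitri:5, Liam:0, Miro:1, Tomas:0.
Dmitri has the largest value, 5, making it the main broker — the node through which the most shortest paths run.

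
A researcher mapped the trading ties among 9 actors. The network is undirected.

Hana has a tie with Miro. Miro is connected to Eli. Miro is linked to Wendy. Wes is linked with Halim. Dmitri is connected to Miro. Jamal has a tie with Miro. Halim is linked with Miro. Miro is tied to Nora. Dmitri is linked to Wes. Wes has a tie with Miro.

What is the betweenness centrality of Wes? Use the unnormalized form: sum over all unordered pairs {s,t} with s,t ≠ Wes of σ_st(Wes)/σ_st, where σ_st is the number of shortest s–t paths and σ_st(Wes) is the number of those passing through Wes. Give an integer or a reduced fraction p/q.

Pairs whose geodesics pass through Wes — Halim–Dmitri: 1/2.
All other pairs contribute 0.
Summing the contributions gives betweenness(Wes) = 1/2.

1/2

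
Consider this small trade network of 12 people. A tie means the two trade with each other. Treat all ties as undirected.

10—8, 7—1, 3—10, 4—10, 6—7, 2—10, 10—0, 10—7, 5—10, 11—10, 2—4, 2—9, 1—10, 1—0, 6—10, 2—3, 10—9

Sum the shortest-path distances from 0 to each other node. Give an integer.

20

Distances from 0: 1:1, 2:2, 3:2, 4:2, 5:2, 6:2, 7:2, 8:2, 9:2, 10:1, 11:2.
Sum = 1 + 2 + 2 + 2 + 2 + 2 + 2 + 2 + 2 + 1 + 2 = 20.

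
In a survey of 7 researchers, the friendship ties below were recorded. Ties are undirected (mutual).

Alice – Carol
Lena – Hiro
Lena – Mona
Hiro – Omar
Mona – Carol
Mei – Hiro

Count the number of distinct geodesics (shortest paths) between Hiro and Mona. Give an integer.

The shortest distance is 2, and the only length-2 path is Hiro–Lena–Mona. So there is exactly 1 shortest path.

1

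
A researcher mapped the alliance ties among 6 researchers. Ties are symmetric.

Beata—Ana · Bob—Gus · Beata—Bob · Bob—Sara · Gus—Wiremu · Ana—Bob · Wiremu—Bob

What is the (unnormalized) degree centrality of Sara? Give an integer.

Sara is directly tied to Bob. That is 1 neighbor, so the degree of Sara is 1.

1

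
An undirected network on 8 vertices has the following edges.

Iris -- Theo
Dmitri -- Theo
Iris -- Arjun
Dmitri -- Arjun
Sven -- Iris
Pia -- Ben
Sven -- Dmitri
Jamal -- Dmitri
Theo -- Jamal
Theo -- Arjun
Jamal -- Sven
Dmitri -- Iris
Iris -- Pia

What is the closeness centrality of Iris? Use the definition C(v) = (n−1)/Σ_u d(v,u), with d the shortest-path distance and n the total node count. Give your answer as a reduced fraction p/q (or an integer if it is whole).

Distances from Iris: Arjun:1, Ben:2, Dmitri:1, Jamal:2, Pia:1, Sven:1, Theo:1. Sum = 9.
n = 8, so closeness = 7/9.

7/9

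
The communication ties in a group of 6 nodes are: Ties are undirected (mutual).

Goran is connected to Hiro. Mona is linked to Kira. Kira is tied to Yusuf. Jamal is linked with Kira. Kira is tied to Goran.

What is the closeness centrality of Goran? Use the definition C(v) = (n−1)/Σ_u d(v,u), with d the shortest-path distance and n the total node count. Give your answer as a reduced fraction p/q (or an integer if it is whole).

Distances from Goran: Hiro:1, Jamal:2, Kira:1, Mona:2, Yusuf:2. Sum = 8.
n = 6, so closeness = 5/8.

5/8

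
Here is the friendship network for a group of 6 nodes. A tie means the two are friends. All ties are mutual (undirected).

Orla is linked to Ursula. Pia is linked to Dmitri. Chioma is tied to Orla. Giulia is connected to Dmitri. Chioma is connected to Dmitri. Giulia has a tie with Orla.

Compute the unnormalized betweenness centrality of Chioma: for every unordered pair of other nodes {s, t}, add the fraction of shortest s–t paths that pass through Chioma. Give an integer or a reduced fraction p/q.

Pairs whose geodesics pass through Chioma — Ursula–Dmitri: 1/2; Ursula–Pia: 1/2; Orla–Dmitri: 1/2; Orla–Pia: 1/2.
All other pairs contribute 0.
Summing the contributions gives betweenness(Chioma) = 2.

2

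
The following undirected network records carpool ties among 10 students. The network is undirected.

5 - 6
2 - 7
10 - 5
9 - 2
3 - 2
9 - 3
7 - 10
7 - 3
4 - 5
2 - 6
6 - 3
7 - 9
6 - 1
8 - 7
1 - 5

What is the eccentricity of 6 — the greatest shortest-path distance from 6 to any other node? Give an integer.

Distances from 6: 1:1, 2:1, 3:1, 4:2, 5:1, 7:2, 8:3, 9:2, 10:2.
The largest is 3 (to 8), so the eccentricity of 6 is 3.

3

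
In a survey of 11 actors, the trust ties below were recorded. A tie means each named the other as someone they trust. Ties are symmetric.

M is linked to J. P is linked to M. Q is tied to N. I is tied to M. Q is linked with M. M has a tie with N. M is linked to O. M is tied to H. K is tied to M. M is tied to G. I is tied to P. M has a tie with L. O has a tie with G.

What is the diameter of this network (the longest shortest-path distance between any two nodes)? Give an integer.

Eccentricity of each node (its greatest distance to any other): G:2, H:2, I:2, J:2, K:2, L:2, M:1, N:2, O:2, P:2, Q:2.
The maximum eccentricity is 2, realized for instance by the pair P–J via P – M – J. So the diameter is 2.

2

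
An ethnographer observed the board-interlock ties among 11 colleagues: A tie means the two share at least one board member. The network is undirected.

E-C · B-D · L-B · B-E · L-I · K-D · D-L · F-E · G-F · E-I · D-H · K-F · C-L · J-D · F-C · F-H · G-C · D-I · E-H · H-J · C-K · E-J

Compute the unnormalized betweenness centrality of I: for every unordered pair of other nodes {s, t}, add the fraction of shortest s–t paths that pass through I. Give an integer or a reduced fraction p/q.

7/12

Pairs whose geodesics pass through I — D–E: 1/4; E–L: 1/3.
All other pairs contribute 0.
Summing the contributions gives betweenness(I) = 7/12.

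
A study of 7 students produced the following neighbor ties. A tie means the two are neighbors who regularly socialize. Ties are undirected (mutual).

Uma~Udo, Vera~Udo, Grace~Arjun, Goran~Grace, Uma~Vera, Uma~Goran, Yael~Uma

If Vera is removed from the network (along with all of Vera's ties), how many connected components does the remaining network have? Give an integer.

Vera's neighbors (Udo and Uma) remain reachable from one another through other ties, so the rest of the network stays in one piece.

1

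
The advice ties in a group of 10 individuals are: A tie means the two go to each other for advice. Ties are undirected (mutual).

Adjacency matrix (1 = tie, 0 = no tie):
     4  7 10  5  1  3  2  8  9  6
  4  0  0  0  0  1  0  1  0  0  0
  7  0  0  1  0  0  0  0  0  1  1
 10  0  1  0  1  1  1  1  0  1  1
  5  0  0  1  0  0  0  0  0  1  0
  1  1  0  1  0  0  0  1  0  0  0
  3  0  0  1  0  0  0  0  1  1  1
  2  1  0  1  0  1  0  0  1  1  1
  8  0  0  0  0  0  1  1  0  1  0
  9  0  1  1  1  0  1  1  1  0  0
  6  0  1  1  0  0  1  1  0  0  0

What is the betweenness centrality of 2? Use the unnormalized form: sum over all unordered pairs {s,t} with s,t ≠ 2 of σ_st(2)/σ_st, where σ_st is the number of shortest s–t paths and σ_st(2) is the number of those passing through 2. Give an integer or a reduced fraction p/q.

Pairs whose geodesics pass through 2 — 4–7: 3/4; 4–10: 1/2; 4–5: 2/3; 4–3: 4/5; 4–8: 1; 4–9: 1; 4–6: 1; 10–8: 1/3; 1–8: 1; 1–9: 1/2; 1–6: 1/2; 8–6: 1/2; 9–6: 1/4.
All other pairs contribute 0.
Summing the contributions gives betweenness(2) = 44/5.

44/5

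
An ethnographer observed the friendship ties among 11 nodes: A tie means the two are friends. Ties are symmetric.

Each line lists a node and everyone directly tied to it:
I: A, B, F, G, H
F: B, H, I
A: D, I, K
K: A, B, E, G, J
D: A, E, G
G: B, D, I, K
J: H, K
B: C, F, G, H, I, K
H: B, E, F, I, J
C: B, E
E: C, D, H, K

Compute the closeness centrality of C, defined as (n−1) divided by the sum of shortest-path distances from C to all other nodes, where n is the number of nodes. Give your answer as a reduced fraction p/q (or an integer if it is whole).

Distances from C: A:3, B:1, D:2, E:1, F:2, G:2, H:2, I:2, J:3, K:2. Sum = 20.
n = 11, so closeness = 10/20 = 1/2.

1/2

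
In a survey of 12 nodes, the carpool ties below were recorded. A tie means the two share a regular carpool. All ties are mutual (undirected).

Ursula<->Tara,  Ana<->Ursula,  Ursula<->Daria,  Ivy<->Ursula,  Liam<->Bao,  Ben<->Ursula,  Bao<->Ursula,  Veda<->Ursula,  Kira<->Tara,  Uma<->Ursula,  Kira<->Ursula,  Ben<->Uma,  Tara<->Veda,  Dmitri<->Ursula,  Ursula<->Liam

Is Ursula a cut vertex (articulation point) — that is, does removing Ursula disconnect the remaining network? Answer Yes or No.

Yes

Removing Ursula leaves {Daria} with no path to {Ben and Uma}, so the network splits into 7 components. Ursula is a cut vertex.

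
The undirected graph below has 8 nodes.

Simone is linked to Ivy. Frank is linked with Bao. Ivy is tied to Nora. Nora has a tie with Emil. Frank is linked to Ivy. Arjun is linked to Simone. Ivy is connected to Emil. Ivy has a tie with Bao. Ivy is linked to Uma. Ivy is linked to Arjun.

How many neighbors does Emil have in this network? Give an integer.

2

Emil is directly tied to Ivy and Nora. That is 2 neighbors, so the degree of Emil is 2.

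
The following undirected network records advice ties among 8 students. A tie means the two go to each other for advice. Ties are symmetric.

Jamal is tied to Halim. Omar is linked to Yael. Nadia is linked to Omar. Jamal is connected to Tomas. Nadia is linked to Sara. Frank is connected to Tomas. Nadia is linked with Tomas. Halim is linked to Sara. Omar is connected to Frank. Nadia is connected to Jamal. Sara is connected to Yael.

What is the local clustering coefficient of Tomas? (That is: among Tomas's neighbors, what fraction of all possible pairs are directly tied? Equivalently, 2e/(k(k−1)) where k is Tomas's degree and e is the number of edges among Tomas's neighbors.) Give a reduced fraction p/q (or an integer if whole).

1/3

Tomas's neighbors: Frank, Jamal, and Nadia (k = 3).
Possible neighbor pairs: C(3,2) = 3. Edges among them: Jamal–Nadia → e = 1.
Clustering(Tomas) = 1/3.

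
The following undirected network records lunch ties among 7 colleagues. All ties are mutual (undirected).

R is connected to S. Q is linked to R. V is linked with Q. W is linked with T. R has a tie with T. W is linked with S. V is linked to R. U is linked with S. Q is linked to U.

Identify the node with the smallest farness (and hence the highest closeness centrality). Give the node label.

Farness (sum of distances to all others) for each node — Q:10, R:8, S:9, T:11, U:11, V:11, W:12.
The smallest farness is 8, for R, so R has the highest closeness.

R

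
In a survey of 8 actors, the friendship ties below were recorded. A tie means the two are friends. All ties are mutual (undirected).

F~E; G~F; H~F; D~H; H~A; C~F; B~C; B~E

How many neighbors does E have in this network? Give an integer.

E is directly tied to B and F. That is 2 neighbors, so the degree of E is 2.

2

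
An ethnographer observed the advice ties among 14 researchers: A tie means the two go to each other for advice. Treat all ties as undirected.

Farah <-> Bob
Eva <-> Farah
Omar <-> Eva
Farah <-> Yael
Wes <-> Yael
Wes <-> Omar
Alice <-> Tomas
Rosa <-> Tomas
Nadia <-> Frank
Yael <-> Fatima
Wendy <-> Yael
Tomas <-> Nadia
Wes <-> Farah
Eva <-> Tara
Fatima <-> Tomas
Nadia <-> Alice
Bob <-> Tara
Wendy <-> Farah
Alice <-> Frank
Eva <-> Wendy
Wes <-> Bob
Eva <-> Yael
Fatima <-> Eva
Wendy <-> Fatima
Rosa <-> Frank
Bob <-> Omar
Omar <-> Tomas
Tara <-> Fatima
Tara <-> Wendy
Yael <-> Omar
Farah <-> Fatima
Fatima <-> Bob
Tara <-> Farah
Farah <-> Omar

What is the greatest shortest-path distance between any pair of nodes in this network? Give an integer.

Eccentricity of each node (its greatest distance to any other): Alice:3, Bob:4, Eva:4, Farah:4, Fatima:3, Frank:4, Nadia:3, Omar:3, Rosa:3, Tara:4, Tomas:2, Wendy:4, Wes:4, Yael:4.
The maximum eccentricity is 4, realized for instance by the pair Frank–Farah via Frank – Rosa – Tomas – Fatima – Farah. So the diameter is 4.

4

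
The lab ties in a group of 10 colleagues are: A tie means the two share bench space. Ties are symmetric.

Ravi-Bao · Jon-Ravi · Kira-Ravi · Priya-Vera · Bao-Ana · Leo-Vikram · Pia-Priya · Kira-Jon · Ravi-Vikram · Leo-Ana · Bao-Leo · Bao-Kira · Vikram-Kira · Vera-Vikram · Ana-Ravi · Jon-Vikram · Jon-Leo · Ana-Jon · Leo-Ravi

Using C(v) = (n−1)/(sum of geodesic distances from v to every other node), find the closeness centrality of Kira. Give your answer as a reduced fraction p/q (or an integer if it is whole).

Distances from Kira: Ana:2, Bao:1, Jon:1, Leo:2, Pia:4, Priya:3, Ravi:1, Vera:2, Vikram:1. Sum = 17.
n = 10, so closeness = 9/17.

9/17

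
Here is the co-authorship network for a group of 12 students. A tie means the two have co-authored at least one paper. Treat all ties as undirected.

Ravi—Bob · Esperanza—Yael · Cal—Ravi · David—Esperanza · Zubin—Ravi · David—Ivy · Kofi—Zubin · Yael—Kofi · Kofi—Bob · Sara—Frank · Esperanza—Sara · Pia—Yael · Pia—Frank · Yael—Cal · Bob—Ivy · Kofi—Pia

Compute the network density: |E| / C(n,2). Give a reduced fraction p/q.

There are 16 edges and 12 nodes, so the maximum possible is C(12,2) = 66.
Density = 16/66 = 8/33.

8/33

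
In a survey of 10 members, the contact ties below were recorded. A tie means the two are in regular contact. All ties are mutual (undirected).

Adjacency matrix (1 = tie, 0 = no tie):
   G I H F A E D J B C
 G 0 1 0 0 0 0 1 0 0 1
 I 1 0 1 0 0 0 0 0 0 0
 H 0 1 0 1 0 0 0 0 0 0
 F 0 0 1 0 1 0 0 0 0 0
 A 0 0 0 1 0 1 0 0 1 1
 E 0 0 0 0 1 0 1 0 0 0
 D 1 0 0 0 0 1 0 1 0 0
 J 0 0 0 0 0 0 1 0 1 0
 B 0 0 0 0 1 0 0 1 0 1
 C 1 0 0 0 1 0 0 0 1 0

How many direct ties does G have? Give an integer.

G is directly tied to C, D, and I. That is 3 neighbors, so the degree of G is 3.

3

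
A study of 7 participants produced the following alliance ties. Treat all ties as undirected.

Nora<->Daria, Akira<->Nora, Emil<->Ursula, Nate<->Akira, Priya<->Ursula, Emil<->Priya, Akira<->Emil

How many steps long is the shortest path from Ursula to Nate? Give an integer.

3

One shortest route is Ursula – Emil – Akira – Nate, which uses 3 edges, and at distance 2 from Ursula we only reach {Akira}, which does not include Nate. So d(Ursula,Nate) = 3.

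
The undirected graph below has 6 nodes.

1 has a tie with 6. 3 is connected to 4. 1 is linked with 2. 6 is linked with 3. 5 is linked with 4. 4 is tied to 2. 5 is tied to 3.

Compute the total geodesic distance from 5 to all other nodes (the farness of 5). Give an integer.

9

Distances from 5: 1:3, 2:2, 3:1, 4:1, 6:2.
Sum = 3 + 2 + 1 + 1 + 2 = 9.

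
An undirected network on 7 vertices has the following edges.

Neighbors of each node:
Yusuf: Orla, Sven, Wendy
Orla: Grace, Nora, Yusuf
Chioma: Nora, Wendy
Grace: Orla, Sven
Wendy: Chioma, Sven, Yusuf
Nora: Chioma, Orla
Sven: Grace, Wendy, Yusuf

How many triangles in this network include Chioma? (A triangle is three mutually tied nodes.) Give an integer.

0

Chioma's neighbors are Nora and Wendy, but none of them are tied to each other, so no triangle contains Chioma.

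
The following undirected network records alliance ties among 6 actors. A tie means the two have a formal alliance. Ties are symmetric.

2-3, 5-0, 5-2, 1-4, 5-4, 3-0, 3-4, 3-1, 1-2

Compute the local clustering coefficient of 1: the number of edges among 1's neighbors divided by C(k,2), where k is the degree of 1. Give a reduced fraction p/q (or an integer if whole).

1's neighbors: 2, 3, and 4 (k = 3).
Possible neighbor pairs: C(3,2) = 3. Edges among them: 2–3, 3–4 → e = 2.
Clustering(1) = 2/3.

2/3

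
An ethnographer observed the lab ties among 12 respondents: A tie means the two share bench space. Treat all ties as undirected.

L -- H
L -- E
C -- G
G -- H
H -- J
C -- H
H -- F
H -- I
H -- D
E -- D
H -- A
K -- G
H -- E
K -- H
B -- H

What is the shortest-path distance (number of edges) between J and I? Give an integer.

One shortest route is J – H – I, which uses 2 edges, and J and I are not directly tied, so nothing shorter exists. So d(J,I) = 2.

2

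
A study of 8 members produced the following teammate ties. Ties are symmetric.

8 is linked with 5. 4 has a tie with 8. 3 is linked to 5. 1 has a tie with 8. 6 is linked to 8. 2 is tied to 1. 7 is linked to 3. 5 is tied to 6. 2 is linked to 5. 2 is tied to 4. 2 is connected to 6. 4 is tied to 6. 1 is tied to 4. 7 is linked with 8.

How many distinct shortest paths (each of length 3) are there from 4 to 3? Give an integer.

The shortest distance is 3. The length-3 paths are: 4–8–7–3; 4–6–5–3; 4–8–5–3; 4–2–5–3.
That gives 4 distinct shortest paths.

4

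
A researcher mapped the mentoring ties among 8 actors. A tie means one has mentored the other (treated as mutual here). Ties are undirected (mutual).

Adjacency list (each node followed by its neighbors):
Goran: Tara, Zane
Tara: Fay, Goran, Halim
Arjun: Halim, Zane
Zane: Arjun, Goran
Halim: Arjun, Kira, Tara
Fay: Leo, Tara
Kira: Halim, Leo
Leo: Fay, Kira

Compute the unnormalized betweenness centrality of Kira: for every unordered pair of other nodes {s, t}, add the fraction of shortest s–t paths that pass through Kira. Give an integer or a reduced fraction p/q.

5/2

Pairs whose geodesics pass through Kira — Leo–Zane: 1/2; Leo–Arjun: 1; Leo–Halim: 1.
All other pairs contribute 0.
Summing the contributions gives betweenness(Kira) = 5/2.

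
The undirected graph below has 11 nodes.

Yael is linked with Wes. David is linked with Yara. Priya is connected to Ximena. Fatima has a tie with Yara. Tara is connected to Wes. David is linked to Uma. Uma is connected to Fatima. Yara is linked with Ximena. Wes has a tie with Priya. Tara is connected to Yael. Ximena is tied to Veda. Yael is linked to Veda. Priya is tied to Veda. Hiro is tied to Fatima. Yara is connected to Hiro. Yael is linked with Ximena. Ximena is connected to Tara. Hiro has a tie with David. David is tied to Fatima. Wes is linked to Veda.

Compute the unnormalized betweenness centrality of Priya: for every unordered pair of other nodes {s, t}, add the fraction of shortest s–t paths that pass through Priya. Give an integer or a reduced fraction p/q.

Pairs whose geodesics pass through Priya — Wes–Ximena: 1/4; Wes–David: 1/4; Wes–Hiro: 1/4; Wes–Yara: 1/4; Wes–Uma: 2/8; Wes–Fatima: 1/4.
All other pairs contribute 0.
Summing the contributions gives betweenness(Priya) = 3/2.

3/2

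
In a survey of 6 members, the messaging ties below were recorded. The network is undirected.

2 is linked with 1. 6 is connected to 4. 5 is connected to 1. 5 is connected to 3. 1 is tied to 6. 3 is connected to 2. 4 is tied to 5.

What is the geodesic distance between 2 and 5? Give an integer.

One shortest route is 2 – 3 – 5, which uses 2 edges, and 2 and 5 are not directly tied, so nothing shorter exists. So d(2,5) = 2.

2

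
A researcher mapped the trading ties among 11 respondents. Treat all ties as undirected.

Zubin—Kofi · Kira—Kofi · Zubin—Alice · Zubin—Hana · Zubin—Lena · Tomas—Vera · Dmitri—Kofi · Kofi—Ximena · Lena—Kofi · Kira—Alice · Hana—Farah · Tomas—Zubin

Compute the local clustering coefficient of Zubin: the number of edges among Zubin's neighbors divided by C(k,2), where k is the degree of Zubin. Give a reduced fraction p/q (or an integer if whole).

1/10

Zubin's neighbors: Alice, Hana, Kofi, Lena, and Tomas (k = 5).
Possible neighbor pairs: C(5,2) = 10. Edges among them: Kofi–Lena → e = 1.
Clustering(Zubin) = 1/10.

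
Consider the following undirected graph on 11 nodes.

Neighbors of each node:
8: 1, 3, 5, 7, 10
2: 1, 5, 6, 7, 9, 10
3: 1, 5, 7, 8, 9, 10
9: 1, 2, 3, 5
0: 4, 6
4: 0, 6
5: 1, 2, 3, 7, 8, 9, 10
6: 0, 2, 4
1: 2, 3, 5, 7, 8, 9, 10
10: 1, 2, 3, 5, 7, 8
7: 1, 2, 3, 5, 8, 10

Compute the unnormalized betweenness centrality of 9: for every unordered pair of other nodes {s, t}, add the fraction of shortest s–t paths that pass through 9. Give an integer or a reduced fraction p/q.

4/5

Pairs whose geodesics pass through 9 — 2–3: 1/5; 3–0: 1/5; 3–6: 1/5; 3–4: 1/5.
All other pairs contribute 0.
Summing the contributions gives betweenness(9) = 4/5.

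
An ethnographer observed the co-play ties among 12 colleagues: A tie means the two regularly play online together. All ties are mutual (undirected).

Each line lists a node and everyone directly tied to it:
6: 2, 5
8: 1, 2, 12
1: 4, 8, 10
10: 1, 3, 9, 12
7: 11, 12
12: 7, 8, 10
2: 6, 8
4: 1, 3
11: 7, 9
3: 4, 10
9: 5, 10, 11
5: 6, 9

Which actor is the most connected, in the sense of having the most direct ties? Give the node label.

10

Degrees — 1:3, 2:2, 3:2, 4:2, 5:2, 6:2, 7:2, 8:3, 9:3, 10:4, 11:2, 12:3.
The maximum is 4, attained only by 10.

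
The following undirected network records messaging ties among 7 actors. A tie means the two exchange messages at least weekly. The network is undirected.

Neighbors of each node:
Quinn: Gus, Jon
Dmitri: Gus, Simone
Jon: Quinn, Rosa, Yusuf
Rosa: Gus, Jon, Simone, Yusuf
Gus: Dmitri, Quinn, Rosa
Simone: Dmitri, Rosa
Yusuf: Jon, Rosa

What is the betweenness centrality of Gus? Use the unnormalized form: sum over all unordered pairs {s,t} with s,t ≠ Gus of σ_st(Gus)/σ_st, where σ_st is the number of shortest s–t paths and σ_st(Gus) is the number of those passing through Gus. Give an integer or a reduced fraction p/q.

Pairs whose geodesics pass through Gus — Yusuf–Dmitri: 1/2; Rosa–Dmitri: 1/2; Rosa–Quinn: 1/2; Simone–Quinn: 2/3; Dmitri–Quinn: 1; Dmitri–Jon: 2/3.
All other pairs contribute 0.
Summing the contributions gives betweenness(Gus) = 23/6.

23/6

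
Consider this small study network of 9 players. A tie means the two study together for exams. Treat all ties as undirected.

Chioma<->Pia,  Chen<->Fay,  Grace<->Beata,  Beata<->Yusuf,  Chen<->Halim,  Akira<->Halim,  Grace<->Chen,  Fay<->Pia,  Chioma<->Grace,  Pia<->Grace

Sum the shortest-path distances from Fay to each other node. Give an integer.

18

Distances from Fay: Akira:3, Beata:3, Chen:1, Chioma:2, Grace:2, Halim:2, Pia:1, Yusuf:4.
Sum = 3 + 3 + 1 + 2 + 2 + 2 + 1 + 4 = 18.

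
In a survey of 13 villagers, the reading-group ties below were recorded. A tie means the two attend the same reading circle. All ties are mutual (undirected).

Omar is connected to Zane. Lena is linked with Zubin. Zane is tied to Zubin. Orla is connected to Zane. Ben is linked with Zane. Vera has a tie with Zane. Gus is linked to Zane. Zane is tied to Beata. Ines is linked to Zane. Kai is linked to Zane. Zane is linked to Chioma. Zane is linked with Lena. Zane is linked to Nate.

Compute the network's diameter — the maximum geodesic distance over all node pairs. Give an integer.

Eccentricity of each node (its greatest distance to any other): Beata:2, Ben:2, Chioma:2, Gus:2, Ines:2, Kai:2, Lena:2, Nate:2, Omar:2, Orla:2, Vera:2, Zane:1, Zubin:2.
The maximum eccentricity is 2, realized for instance by the pair Ben–Chioma via Ben – Zane – Chioma. So the diameter is 2.

2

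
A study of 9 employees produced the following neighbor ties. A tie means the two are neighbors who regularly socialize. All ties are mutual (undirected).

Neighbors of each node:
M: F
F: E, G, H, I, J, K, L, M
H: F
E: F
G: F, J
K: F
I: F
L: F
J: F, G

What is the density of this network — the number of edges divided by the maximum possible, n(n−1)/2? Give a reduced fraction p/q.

1/4

There are 9 edges and 9 nodes, so the maximum possible is C(9,2) = 36.
Density = 9/36 = 1/4.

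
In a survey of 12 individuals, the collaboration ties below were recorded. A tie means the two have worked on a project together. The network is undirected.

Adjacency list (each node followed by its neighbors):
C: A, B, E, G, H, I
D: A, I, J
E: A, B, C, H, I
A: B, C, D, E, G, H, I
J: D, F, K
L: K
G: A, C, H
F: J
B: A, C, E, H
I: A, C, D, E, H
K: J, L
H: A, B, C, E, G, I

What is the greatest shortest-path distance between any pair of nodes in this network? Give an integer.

Eccentricity of each node (its greatest distance to any other): A:4, B:5, C:5, D:3, E:5, F:4, G:5, H:5, I:4, J:3, K:4, L:5.
The maximum eccentricity is 5, realized for instance by the pair B–L via B – A – D – J – K – L. So the diameter is 5.

5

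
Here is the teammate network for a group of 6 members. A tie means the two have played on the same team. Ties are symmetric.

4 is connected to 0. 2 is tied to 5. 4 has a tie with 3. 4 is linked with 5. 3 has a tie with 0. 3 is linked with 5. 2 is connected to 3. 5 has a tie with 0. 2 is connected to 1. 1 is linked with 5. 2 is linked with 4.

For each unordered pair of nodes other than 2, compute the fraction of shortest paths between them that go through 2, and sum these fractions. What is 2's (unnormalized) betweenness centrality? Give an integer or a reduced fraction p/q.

1

Pairs whose geodesics pass through 2 — 3–1: 1/2; 1–4: 1/2.
All other pairs contribute 0.
Summing the contributions gives betweenness(2) = 1.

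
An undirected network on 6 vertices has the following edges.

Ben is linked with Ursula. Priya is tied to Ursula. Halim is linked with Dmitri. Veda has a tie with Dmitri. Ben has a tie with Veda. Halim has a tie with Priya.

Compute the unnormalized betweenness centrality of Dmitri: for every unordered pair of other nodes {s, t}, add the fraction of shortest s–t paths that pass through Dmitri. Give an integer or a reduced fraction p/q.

2

Pairs whose geodesics pass through Dmitri — Halim–Ben: 1/2; Halim–Veda: 1; Priya–Veda: 1/2.
All other pairs contribute 0.
Summing the contributions gives betweenness(Dmitri) = 2.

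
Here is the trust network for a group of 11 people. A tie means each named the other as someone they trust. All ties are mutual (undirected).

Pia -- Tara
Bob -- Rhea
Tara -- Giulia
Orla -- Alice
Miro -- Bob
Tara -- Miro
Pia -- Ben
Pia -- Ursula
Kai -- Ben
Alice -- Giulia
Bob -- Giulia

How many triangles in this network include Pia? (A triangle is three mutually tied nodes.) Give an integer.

Pia's neighbors are Ben, Tara, and Ursula, but none of them are tied to each other, so no triangle contains Pia.

0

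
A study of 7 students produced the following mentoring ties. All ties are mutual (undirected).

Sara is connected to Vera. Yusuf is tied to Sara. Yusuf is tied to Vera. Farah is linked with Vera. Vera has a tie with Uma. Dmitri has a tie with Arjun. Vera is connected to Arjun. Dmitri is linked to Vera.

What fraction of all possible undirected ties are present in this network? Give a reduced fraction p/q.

8/21

There are 8 edges and 7 nodes, so the maximum possible is C(7,2) = 21.
Density = 8/21.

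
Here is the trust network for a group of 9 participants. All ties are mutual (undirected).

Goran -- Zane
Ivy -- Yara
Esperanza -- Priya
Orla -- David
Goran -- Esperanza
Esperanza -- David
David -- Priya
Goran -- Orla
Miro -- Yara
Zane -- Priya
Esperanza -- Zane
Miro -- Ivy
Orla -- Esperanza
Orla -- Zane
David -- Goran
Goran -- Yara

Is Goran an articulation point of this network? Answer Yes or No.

Yes

Removing Goran leaves {Ivy, Miro, and Yara} with no path to {David, Esperanza, Orla, Priya, and Zane}, so the network splits into 2 components. Goran is a cut vertex.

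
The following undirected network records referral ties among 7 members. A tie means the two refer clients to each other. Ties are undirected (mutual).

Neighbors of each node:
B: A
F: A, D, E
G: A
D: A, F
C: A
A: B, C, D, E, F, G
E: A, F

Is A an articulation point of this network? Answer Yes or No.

Removing A leaves {G} with no path to {B}, so the network splits into 4 components. A is a cut vertex.

Yes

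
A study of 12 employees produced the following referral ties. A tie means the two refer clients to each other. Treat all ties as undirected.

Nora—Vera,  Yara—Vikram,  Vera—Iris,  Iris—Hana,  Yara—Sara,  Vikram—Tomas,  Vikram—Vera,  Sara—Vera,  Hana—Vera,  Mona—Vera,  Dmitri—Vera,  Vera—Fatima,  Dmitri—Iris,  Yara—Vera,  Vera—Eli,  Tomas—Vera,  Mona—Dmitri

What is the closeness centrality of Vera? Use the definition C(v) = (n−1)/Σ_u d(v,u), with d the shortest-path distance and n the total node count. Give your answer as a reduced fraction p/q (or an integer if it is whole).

Distances from Vera: Dmitri:1, Eli:1, Fatima:1, Hana:1, Iris:1, Mona:1, Nora:1, Sara:1, Tomas:1, Vikram:1, Yara:1. Sum = 11.
n = 12, so closeness = 11/11 = 1.

1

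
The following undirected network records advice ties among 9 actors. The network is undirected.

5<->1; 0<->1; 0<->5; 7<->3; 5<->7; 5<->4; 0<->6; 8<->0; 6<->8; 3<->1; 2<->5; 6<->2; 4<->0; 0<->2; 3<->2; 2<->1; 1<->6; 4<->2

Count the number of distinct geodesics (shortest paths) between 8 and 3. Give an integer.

4

The shortest distance is 3. The length-3 paths are: 8–0–2–3; 8–6–2–3; 8–0–1–3; 8–6–1–3.
That gives 4 distinct shortest paths.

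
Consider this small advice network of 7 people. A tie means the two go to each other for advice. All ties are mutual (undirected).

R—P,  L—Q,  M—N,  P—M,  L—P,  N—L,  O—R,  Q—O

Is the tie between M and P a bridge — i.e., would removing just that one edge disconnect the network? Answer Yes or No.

Even without that edge, M still reaches P via M – N – L – P, so the network stays connected. Not a bridge.

No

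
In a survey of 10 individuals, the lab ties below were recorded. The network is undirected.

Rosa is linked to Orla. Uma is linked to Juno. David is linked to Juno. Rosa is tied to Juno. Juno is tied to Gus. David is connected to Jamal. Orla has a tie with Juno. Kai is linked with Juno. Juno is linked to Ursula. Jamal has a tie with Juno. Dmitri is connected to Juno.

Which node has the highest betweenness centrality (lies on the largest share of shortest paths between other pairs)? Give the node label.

Unnormalized betweenness of each node: David:0, Dmitri:0, Gus:0, Jamal:0, Juno:34, Kai:0, Orla:0, Rosa:0, Uma:0, Ursula:0.
Juno has the largest value, 34, making it the main broker — the node through which the most shortest paths run.

Juno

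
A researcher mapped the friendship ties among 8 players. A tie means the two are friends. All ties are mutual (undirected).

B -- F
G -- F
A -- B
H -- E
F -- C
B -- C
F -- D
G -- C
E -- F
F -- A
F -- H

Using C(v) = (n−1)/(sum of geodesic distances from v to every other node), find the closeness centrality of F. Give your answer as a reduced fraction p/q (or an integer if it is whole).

1

Distances from F: A:1, B:1, C:1, D:1, E:1, G:1, H:1. Sum = 7.
n = 8, so closeness = 7/7 = 1.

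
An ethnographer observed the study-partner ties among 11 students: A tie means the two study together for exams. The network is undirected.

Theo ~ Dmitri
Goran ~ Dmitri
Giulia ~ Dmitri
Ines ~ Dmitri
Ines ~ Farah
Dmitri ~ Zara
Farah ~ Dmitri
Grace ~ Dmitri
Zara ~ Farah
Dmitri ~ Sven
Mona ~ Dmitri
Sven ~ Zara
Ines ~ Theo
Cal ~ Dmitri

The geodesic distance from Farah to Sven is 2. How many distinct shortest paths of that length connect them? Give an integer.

2

The shortest distance is 2. The length-2 paths are: Farah–Dmitri–Sven; Farah–Zara–Sven.
That gives 2 distinct shortest paths.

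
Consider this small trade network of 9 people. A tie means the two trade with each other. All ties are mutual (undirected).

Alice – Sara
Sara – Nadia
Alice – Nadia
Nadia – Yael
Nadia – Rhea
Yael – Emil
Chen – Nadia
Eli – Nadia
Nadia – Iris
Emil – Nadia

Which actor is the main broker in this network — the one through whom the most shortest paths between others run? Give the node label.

Nadia

Unnormalized betweenness of each node: Alice:0, Chen:0, Eli:0, Emil:0, Iris:0, Nadia:26, Rhea:0, Sara:0, Yael:0.
Nadia has the largest value, 26, making it the main broker — the node through which the most shortest paths run.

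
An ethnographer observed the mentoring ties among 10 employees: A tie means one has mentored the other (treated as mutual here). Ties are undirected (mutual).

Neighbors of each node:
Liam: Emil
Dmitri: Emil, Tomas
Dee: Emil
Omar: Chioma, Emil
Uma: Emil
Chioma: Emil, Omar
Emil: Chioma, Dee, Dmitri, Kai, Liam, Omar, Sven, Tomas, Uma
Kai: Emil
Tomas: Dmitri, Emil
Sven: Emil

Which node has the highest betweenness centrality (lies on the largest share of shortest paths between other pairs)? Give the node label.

Unnormalized betweenness of each node: Chioma:0, Dee:0, Dmitri:0, Emil:34, Kai:0, Liam:0, Omar:0, Sven:0, Tomas:0, Uma:0.
Emil has the largest value, 34, making it the main broker — the node through which the most shortest paths run.

Emil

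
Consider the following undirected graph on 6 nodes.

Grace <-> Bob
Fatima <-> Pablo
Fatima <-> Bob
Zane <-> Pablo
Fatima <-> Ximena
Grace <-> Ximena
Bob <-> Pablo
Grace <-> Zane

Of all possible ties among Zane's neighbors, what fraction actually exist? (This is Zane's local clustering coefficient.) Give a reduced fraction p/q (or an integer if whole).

Zane's neighbors: Grace and Pablo (k = 2).
Possible neighbor pairs: C(2,2) = 1. Edges among them: none → e = 0.
Clustering(Zane) = 0/1.

0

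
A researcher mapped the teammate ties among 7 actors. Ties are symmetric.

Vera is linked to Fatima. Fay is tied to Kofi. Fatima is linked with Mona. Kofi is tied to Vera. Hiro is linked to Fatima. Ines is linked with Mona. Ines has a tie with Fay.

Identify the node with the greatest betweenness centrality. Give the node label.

Fatima

Unnormalized betweenness of each node: Fatima:7, Fay:2, Hiro:0, Ines:5/2, Kofi:5/2, Mona:7/2, Vera:7/2.
Fatima has the largest value, 7, making it the main broker — the node through which the most shortest paths run.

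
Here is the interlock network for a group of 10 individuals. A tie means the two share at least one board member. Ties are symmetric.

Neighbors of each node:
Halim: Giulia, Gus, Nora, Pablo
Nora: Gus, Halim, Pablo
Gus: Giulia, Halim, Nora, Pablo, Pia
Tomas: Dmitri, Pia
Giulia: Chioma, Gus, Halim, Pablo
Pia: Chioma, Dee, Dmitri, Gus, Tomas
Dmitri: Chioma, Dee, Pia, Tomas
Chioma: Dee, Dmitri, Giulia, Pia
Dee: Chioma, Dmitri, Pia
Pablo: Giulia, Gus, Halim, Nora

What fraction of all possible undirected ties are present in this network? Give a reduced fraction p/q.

There are 19 edges and 10 nodes, so the maximum possible is C(10,2) = 45.
Density = 19/45.

19/45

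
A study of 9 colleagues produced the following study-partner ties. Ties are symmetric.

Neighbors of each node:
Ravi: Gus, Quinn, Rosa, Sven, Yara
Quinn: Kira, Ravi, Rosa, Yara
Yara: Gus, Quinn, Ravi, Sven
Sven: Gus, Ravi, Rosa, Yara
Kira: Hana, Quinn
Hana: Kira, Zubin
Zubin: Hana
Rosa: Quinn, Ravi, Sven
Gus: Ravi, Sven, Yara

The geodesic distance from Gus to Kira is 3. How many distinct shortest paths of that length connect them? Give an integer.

The shortest distance is 3. The length-3 paths are: Gus–Yara–Quinn–Kira; Gus–Ravi–Quinn–Kira.
That gives 2 distinct shortest paths.

2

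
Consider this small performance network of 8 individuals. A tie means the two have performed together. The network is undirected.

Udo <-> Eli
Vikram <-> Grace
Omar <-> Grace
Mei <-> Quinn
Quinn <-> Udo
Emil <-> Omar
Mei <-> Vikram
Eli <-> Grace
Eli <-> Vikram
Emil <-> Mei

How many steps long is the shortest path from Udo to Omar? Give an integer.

3

One shortest route is Udo – Eli – Grace – Omar, which uses 3 edges, and at distance 2 from Udo we only reach {Grace, Mei, Vikram}, which does not include Omar. So d(Udo,Omar) = 3.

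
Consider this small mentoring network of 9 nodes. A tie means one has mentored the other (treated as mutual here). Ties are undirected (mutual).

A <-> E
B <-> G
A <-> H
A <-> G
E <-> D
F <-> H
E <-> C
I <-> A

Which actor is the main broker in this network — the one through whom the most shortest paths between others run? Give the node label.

A

Unnormalized betweenness of each node: A:23, B:0, C:0, D:0, E:13, F:0, G:7, H:7, I:0.
A has the largest value, 23, making it the main broker — the node through which the most shortest paths run.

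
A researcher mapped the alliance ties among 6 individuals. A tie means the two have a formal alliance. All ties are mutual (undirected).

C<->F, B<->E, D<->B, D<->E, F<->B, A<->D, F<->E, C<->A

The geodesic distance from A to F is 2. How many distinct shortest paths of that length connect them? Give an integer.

The shortest distance is 2, and the only length-2 path is A–C–F. So there is exactly 1 shortest path.

1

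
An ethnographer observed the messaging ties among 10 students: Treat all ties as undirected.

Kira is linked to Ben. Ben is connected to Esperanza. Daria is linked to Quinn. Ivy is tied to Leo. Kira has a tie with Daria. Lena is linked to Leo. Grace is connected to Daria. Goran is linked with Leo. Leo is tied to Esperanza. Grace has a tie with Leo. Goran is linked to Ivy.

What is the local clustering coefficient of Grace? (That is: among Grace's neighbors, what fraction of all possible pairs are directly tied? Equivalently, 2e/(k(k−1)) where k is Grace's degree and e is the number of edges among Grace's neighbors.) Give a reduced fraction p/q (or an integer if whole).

Grace's neighbors: Daria and Leo (k = 2).
Possible neighbor pairs: C(2,2) = 1. Edges among them: none → e = 0.
Clustering(Grace) = 0/1.

0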